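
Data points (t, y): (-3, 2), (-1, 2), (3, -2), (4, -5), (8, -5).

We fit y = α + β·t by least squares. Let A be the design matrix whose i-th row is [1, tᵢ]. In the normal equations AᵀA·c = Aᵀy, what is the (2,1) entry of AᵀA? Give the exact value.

11

Row 2 ↔ basis t, column 1 ↔ basis 1, so (AᵀA)_{2,1} = Σᵢ t = (-3)·(1) + (-1)·(1) + (3)·(1) + (4)·(1) + (8)·(1) = 11.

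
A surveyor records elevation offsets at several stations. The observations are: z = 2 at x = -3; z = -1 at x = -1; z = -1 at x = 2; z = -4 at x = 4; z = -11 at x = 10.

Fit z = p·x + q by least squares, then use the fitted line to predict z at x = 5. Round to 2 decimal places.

ẑ = -5.49

Entries of MᵀM: Σx·x = 130, Σx = 12, Σ1 = 5.
Moment sums: Σx·z = -133, Σz = -15.
So MᵀM·[p, q]ᵀ = Mᵀz: [[130, 12]; [12, 5]]·[p, q]ᵀ = [-133, -15]ᵀ.
Eliminating q: 5·(row 1) − 12·(row 2) gives 506·p = 5·(-133) − 12·(-15) = -485, so p = -485/506.
Then q = ((-15) − 12·(-485/506))/5 = -177/253.
At x = 5: ẑ = (-485/506)·(5) + (-177/253)·(1) = -2779/506.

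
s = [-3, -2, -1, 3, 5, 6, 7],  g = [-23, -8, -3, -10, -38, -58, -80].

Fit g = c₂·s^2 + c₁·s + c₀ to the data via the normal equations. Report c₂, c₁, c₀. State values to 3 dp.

Forming MᵀM = [[4501, 675, 133]; [675, 133, 15]; [133, 15, 7]] and Mᵀg = [-7290, -1040, -220]ᵀ gives MᵀM·[c₂, c₁, c₀]ᵀ = Mᵀg.
Row-reducing yields c₂ = -160865/82236, c₁ = 7545/3916, c₀ = 66175/41118.

c₂ = -1.956, c₁ = 1.927, c₀ = 1.609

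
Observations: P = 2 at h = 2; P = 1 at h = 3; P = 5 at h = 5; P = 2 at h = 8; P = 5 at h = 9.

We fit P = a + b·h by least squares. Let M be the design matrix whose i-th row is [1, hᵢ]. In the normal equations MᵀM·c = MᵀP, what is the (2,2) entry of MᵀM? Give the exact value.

183

Row 2 ↔ basis h, column 2 ↔ basis h, so (MᵀM)_{2,2} = Σᵢ (h)·(h) = (2)·(2) + (3)·(3) + (5)·(5) + (8)·(8) + (9)·(9) = 183.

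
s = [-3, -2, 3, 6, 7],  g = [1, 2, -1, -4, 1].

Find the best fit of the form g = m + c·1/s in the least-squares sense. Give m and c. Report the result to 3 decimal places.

The normal equations are: 5·m + (-4/21)·c = -1;  (-4/21)·m + (51/98)·c = -46/21.
Eliminating c: (51/98)·(row 1) − (-4/21)·(row 2) gives (2263/882)·m = (51/98)·(-1) − (-4/21)·(-46/21) = -827/882, so m = -827/2263.
Then c = ((-46/21) − (-4/21)·(-827/2263))/(51/98) = -9828/2263.

m = -0.365, c = -4.343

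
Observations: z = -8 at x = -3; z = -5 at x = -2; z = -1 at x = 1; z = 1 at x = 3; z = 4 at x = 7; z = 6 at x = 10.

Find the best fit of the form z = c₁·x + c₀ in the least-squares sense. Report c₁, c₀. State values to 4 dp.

Sums needed: Σx·x = 172, Σx = 16, Σ1 = 6.
Moment sums: Σx·z = 124, Σz = -3.
So AᵀA·[c₁, c₀]ᵀ = Aᵀz: [[172, 16]; [16, 6]]·[c₁, c₀]ᵀ = [124, -3]ᵀ.
det = 172·6 − 16² = 776.
c₁ = (124·6 − 16·(-3))/776 = 99/97; c₀ = (172·(-3) − 16·124)/776 = -625/194.

c₁ = 1.0206, c₀ = -3.2216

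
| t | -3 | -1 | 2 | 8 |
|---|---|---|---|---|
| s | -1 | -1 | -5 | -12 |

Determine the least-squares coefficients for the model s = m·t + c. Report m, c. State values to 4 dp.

m = -1.0652, c = -3.1522

The normal equations are: 78·m + 6·c = -102;  6·m + 4·c = -19.
(Σt·t = 78, Σt = 6, Σ1 = 4, Σt·s = -102, Σs = -19.)
Eliminating c: 4·(row 1) − 6·(row 2) gives 276·m = 4·(-102) − 6·(-19) = -294, so m = -49/46.
Then c = ((-19) − 6·(-49/46))/4 = -145/46.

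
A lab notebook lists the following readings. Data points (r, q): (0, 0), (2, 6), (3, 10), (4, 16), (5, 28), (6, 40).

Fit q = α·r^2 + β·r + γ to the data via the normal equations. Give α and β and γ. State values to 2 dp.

The normal equations are: 2274·α + 440·β + 90·γ = 2510;  440·α + 90·β + 20·γ = 486;  90·α + 20·β + 6·γ = 100.
Inverting the 3×3 Gram matrix, [α, β, γ]ᵀ = [47/42, -6/35, 19/42]ᵀ.

α = 1.12, β = -0.17, γ = 0.45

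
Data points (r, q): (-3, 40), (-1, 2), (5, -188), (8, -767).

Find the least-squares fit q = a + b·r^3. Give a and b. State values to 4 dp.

a = -0.1916, b = -1.4979

Forming XᵀX = [[4, 609]; [609, 278499]] and Xᵀq = [-913, -417286]ᵀ gives XᵀX·[a, b]ᵀ = Xᵀq.
Determinant 4·278499 − 609² = 743115.
a = ((-913)·278499 − 609·(-417286))/743115 = -47471/247705; b = (4·(-417286) − 609·(-913))/743115 = -1113127/743115.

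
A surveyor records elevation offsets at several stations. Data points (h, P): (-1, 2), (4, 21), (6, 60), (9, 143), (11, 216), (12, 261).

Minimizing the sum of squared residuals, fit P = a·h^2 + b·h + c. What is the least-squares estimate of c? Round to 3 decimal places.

Setting ∂/∂a … = 0 gives: 43491·a + 4067·b + 399·c = 77801;  4067·a + 399·b + 41·c = 7237;  399·a + 41·b + 6·c = 703.
Inverting the 3×3 Gram matrix, [a, b, c]ᵀ = [80305/40908, -3251/1948, -5765/2922]ᵀ.

c = -1.973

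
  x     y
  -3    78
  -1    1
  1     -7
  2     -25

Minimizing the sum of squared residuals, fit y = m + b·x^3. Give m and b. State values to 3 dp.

m = -2.342, b = -2.967

With design matrix M, MᵀM = [[4, -19]; [-19, 795]] and Mᵀy = [47, -2314]ᵀ.
det = 4·795 − (-19)² = 2819.
m = (47·795 − (-19)·(-2314))/2819 = -6601/2819; b = (4·(-2314) − (-19)·47)/2819 = -8363/2819.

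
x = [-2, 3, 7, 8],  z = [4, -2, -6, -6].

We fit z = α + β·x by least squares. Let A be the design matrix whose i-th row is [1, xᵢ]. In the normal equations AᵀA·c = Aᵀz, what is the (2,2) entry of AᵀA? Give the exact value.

Row 2 ↔ basis x, column 2 ↔ basis x, so (AᵀA)_{2,2} = Σᵢ (x)·(x) = (-2)·(-2) + (3)·(3) + (7)·(7) + (8)·(8) = 126.

126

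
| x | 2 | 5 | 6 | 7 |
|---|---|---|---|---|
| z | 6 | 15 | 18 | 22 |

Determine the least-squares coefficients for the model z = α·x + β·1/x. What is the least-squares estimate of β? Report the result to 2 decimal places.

β = -0.52

Compute the Gram sums: Σx·x = 114, Σx·1/x = 4, Σ1/x·1/x = 7457/22050.
Right-hand side: Σx·z = 349, Σ1/x·z = 85/7.
AᵀA·[α, β]ᵀ = Aᵀz becomes [[114, 4]; [4, 7457/22050]]·[α, β]ᵀ = [349, 85/7]ᵀ.
det = 114·(7457/22050) − 4² = 82883/3675.
α = (349·(7457/22050) − 4·(85/7))/(82883/3675) = 1531493/497298; β = (114·(85/7) − 4·349)/(82883/3675) = -43050/82883.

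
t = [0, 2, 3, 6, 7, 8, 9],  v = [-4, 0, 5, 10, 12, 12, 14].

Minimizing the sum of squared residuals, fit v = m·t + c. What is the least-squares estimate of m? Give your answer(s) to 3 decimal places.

Setting ∂/∂m … = 0 gives: 243·m + 35·c = 381;  35·m + 7·c = 49.
(Σt·t = 243, Σt = 35, Σ1 = 7, Σt·v = 381, Σv = 49.)
Determinant 243·7 − 35² = 476.
m = (381·7 − 35·49)/476 = 2; c = (243·49 − 35·381)/476 = -3.

m = 2.000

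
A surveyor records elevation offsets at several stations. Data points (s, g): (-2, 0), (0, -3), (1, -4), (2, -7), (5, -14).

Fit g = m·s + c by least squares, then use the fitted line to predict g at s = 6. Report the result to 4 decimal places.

Sums needed: Σs·s = 34, Σs = 6, Σ1 = 5.
Right-hand side: Σs·g = -88, Σg = -28.
So MᵀM·[m, c]ᵀ = Mᵀg: [[34, 6]; [6, 5]]·[m, c]ᵀ = [-88, -28]ᵀ.
det = 34·5 − 6² = 134.
m = ((-88)·5 − 6·(-28))/134 = -136/67; c = (34·(-28) − 6·(-88))/134 = -212/67.
At s = 6: ĝ = (-136/67)·(6) + (-212/67)·(1) = -1028/67.

ĝ = -15.3433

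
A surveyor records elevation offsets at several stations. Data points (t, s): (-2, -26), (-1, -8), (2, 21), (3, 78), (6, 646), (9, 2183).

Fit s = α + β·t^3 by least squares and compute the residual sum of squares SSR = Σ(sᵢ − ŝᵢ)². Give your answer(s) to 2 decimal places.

The normal equations are: 6·α + 971·β = 2894;  971·α + 578955·β = 1733433.
(Σ1 = 6, Σt^3 = 971, Σt^3·t^3 = 578955, Σs = 2894, Σt^3·s = 1733433.)
Δ = 6·578955 − 971² = 2530889.
α = (2894·578955 − 971·1733433)/2530889 = -7667673/2530889; β = (6·1733433 − 971·2894)/2530889 = 7590524/2530889.
Residuals: 2588751/2530889, -4988915/2530889, 92150/2530889, 132867/2530889, 3068783/2530889, -21796/61729; SSR = 16529000/2530889.

SSR = 6.53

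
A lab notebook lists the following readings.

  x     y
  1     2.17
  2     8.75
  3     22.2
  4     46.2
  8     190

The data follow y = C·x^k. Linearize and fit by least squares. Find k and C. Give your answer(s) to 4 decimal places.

k = 2.1750, C = 2.0912

Linearized form: ln y = k·ln x + ln C. From the 5 transformed points,
Sums: Σln x = 5.2575, Σ(ln x)² = 7.9333, Σln y = 15.1239, Σln x·ln y = 21.1338.
Normal system: [[7.9333, 5.2575]; [5.2575, 5]]·[k, ln C]ᵀ = [21.1338, 15.1239]ᵀ.
Slope k = (n·Σln x·ln y − Σln x·Σln y)/(n·Σ(ln x)² − (Σln x)²) = (5·21.1338 − 5.2575·15.1239)/12.0252 = 2.17504; ln C = (Σln y − k·Σln x)/n = 0.73773, so C = exp(0.73773) = 2.09118.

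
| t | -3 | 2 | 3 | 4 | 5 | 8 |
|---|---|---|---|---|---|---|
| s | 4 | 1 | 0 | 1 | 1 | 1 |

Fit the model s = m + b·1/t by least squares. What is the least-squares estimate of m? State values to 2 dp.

m = 2.10

Setting ∂/∂m … = 0 gives: 6·m + (43/40)·b = 8;  (43/40)·m + (8501/14400)·b = -31/120.
det = 6·(8501/14400) − (43/40)² = 2291/960.
m = (8·(8501/14400) − (43/40)·(-31/120))/(2291/960) = 2483/1185; b = (6·(-31/120) − (43/40)·8)/(2291/960) = -336/79.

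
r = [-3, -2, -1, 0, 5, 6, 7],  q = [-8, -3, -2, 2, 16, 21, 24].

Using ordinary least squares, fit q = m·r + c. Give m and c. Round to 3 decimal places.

m = 3.097, c = 1.834

With design matrix X, XᵀX = [[124, 12]; [12, 7]] and Xᵀq = [406, 50]ᵀ.
det = 124·7 − 12² = 724.
m = (406·7 − 12·50)/724 = 1121/362; c = (124·50 − 12·406)/724 = 332/181.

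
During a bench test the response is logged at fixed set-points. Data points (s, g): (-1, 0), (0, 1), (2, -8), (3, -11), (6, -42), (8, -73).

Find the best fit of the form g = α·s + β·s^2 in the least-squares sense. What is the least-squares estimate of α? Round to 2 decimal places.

α = -1.03

Sums needed: Σs·s = 114, Σs·s^2 = 762, Σs^2·s^2 = 5490.
And Σs·g = -885, Σs^2·g = -6315.
XᵀX·[α, β]ᵀ = Xᵀg becomes [[114, 762]; [762, 5490]]·[α, β]ᵀ = [-885, -6315]ᵀ.
Δ = 114·5490 − 762² = 45216.
α = ((-885)·5490 − 762·(-6315))/45216 = -1295/1256; β = (114·(-6315) − 762·(-885))/45216 = -1265/1256.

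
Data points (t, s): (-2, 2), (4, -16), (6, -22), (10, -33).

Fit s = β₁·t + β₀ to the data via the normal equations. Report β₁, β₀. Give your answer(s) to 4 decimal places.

β₁ = -2.9267, β₀ = -4.0800

Forming XᵀX = [[156, 18]; [18, 4]] and Xᵀs = [-530, -69]ᵀ gives XᵀX·[β₁, β₀]ᵀ = Xᵀs.
Δ = 156·4 − 18² = 300.
β₁ = ((-530)·4 − 18·(-69))/300 = -439/150; β₀ = (156·(-69) − 18·(-530))/300 = -102/25.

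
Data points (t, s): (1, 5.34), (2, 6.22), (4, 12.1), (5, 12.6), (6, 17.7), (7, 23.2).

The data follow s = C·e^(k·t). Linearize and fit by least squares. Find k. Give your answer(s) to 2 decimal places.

k = 0.25

Taking logs, ln s = k·t + ln C, so regress ln s on t.
Σt = 25.0000, Σ(t)² = 131.0000, Σln s = 14.5476, Σt·ln s = 67.2225.
Equations: 131.0000·k + 25.0000·ln C = 67.2225;  25.0000·k + 6·ln C = 14.5476.
Δ = 131.0000·6 − (25.0000)² = 161.0000; k = (67.2225·6 − 25.0000·14.5476)/161.0000 = 0.24624, ln C = (131.0000·14.5476 − 25.0000·67.2225)/161.0000 = 1.39860.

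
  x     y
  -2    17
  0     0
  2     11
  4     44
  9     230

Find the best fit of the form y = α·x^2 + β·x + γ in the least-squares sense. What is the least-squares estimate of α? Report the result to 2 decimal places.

α = 2.98

The normal system AᵀA·[α, β, γ]ᵀ = Aᵀy is [[6849, 793, 105]; [793, 105, 13]; [105, 13, 5]]·[α, β, γ]ᵀ = [19446, 2234, 302]ᵀ.
Solving the 3×3 system (Gaussian elimination) gives α = 56134/18829, β = -26829/18829, γ = 28213/18829.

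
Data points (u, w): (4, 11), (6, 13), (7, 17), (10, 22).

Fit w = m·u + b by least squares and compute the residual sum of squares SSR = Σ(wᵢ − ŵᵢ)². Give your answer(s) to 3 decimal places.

SSR = 2.587

The normal system XᵀX·[m, b]ᵀ = Xᵀw is [[201, 27]; [27, 4]]·[m, b]ᵀ = [461, 63]ᵀ.
Δ = 201·4 − 27² = 75.
m = (461·4 − 27·63)/75 = 143/75; b = (201·63 − 27·461)/75 = 72/25.
Residuals: 37/75, -33/25, 58/75, 4/75; SSR = 194/75.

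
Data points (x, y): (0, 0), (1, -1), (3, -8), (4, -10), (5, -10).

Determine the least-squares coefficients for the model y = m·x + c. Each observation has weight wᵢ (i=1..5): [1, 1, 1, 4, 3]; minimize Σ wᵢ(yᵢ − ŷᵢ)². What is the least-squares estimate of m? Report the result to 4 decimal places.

m = -2.2075

Normal-equation sums: Σwᵢ·x·x = 149, Σwᵢ·x = 35, Σwᵢ·1 = 10.
Moment sums: Σwᵢ·x·y = -335, Σwᵢ·y = -79.
MᵀWM·[m, c]ᵀ = MᵀWy becomes [[149, 35]; [35, 10]]·[m, c]ᵀ = [-335, -79]ᵀ.
det = 149·10 − 35² = 265.
m = ((-335)·10 − 35·(-79))/265 = -117/53; c = (149·(-79) − 35·(-335))/265 = -46/265.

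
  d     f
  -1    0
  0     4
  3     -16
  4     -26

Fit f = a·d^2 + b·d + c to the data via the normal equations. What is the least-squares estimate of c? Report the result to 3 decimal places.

With design matrix A, AᵀA = [[338, 90, 26]; [90, 26, 6]; [26, 6, 4]] and Aᵀf = [-560, -152, -38]ᵀ.
Inverting the 3×3 Gram matrix, [a, b, c]ᵀ = [-7/4, -23/68, 81/34]ᵀ.

c = 2.382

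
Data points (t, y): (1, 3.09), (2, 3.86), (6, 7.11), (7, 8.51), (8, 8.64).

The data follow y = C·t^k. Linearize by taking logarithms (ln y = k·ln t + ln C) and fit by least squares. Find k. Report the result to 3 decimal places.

With ln yᵢ as the transformed response and ln tᵢ as the regressor:
Σln t = 6.5103, Σ(ln t)² = 11.8015, Σln y = 8.7380, Σln t·ln y = 13.1015.
Equations: 11.8015·k + 6.5103·ln C = 13.1015;  6.5103·k + 5·ln C = 8.7380.
Solving (det = 16.6240): k = 0.51859, ln C = 1.07236.

k = 0.519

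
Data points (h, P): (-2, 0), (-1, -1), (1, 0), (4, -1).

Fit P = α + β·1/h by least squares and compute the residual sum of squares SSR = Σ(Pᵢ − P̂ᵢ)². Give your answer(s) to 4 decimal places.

The normal equations are: 4·α + (-1/4)·β = -2;  (-1/4)·α + (37/16)·β = 3/4.
(Σ1 = 4, Σ1/h = -1/4, Σ1/h·1/h = 37/16, ΣP = -2, Σ1/h·P = 3/4.)
det = 4·(37/16) − (-1/4)² = 147/16.
α = ((-2)·(37/16) − (-1/4)·(3/4))/(147/16) = -71/147; β = (4·(3/4) − (-1/4)·(-2))/(147/16) = 40/147.
Residuals: 13/21, -12/49, 31/147, -86/147; SSR = 122/147.

SSR = 0.8299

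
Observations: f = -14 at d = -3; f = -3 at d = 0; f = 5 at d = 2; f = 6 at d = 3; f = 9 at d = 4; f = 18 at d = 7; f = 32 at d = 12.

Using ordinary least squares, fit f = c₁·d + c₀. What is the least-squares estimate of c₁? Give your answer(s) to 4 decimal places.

Normal-equation sums: Σd·d = 231, Σd = 25, Σ1 = 7.
For Xᵀf: Σd·f = 616, Σf = 53.
Eliminating c₀: 7·(row 1) − 25·(row 2) gives 992·c₁ = 7·616 − 25·53 = 2987, so c₁ = 2987/992.
Then c₀ = (53 − 25·(2987/992))/7 = -3157/992.

c₁ = 3.0111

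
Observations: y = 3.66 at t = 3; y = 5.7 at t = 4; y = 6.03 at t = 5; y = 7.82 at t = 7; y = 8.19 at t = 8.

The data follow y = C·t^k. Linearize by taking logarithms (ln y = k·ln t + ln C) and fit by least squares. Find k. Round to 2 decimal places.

Let Y = ln y. Fitting Y = k·ln t + ln C by least squares:
Sums: Σln t = 8.1197, Σ(ln t)² = 13.8297, Σln y = 8.9943, Σln t·ln y = 15.1050.
Normal system: [[13.8297, 8.1197]; [8.1197, 5]]·[k, ln C]ᵀ = [15.1050, 8.9943]ᵀ.
Solving (det = 3.2190): k = 0.77480, ln C = 0.54063.

k = 0.77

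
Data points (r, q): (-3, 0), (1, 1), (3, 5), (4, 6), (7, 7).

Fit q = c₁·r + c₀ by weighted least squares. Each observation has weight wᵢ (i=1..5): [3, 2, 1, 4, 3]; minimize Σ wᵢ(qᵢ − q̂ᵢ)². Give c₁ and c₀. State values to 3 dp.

XᵀWX·[c₁, c₀]ᵀ = XᵀWq reads: 249·c₁ + 33·c₀ = 260;  33·c₁ + 13·c₀ = 52.
(Σwᵢ·r·r = 249, Σwᵢ·r = 33, Σwᵢ·1 = 13, Σwᵢ·r·q = 260, Σwᵢ·q = 52.)
Eliminating c₀: 13·(row 1) − 33·(row 2) gives 2148·c₁ = 13·260 − 33·52 = 1664, so c₁ = 416/537.
Then c₀ = (52 − 33·(416/537))/13 = 364/179.

c₁ = 0.775, c₀ = 2.034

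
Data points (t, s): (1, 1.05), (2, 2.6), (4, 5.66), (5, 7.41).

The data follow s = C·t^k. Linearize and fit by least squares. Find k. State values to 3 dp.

k = 1.205

Taking logs, ln s = k·ln t + ln C, so regress ln s on ln t.
Over the data: Σln t = 3.6889, Σ(ln t)² = 4.9926, Σln s = 4.7406, Σln t·ln s = 6.2888.
Normal system: [[4.9926, 3.6889]; [3.6889, 4]]·[k, ln C]ᵀ = [6.2888, 4.7406]ᵀ.
Slope k = (n·Σln t·ln s − Σln t·Σln s)/(n·Σ(ln t)² − (Σln t)²) = (4·6.2888 − 3.6889·4.7406)/6.3624 = 1.20517; ln C = (Σln s − k·Σln t)/n = 0.07371.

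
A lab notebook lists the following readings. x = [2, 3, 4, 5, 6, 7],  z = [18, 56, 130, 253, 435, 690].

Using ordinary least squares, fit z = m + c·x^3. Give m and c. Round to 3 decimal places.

Sums needed: Σ1 = 6, Σx^3 = 783, Σx^3·x^3 = 184819.
For Mᵀz: Σz = 1582, Σx^3·z = 372231.
Normal equations: [[6, 783]; [783, 184819]]·[m, c]ᵀ = [1582, 372231]ᵀ.
det = 6·184819 − 783² = 495825.
m = (1582·184819 − 783·372231)/495825 = 185357/99165; c = (6·372231 − 783·1582)/495825 = 66312/33055.

m = 1.869, c = 2.006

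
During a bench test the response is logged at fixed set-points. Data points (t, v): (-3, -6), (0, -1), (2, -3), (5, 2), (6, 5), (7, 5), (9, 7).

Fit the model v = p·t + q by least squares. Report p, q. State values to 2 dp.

Setting ∂/∂p … = 0 gives: 204·p + 26·q = 150;  26·p + 7·q = 9.
(Σt·t = 204, Σt = 26, Σ1 = 7, Σt·v = 150, Σv = 9.)
Eliminating q: 7·(row 1) − 26·(row 2) gives 752·p = 7·150 − 26·9 = 816, so p = 51/47.
Then q = (9 − 26·(51/47))/7 = -129/47.

p = 1.09, q = -2.74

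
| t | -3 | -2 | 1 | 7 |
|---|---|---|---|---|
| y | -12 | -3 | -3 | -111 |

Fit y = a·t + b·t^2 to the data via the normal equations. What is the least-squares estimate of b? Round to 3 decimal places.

Entries of XᵀX: Σt·t = 63, Σt·t^2 = 309, Σt^2·t^2 = 2499.
For Xᵀy: Σt·y = -738, Σt^2·y = -5562.
XᵀX·[a, b]ᵀ = Xᵀy becomes [[63, 309]; [309, 2499]]·[a, b]ᵀ = [-738, -5562]ᵀ.
Determinant 63·2499 − 309² = 61956.
a = ((-738)·2499 − 309·(-5562))/61956 = -3489/1721; b = (63·(-5562) − 309·(-738))/61956 = -3399/1721.

b = -1.975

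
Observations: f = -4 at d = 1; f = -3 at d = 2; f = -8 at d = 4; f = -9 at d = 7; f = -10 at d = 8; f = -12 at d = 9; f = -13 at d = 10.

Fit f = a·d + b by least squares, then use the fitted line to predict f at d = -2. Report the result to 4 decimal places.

XᵀX·[a, b]ᵀ = Xᵀf reads: 315·a + 41·b = -423;  41·a + 7·b = -59.
det = 315·7 − 41² = 524.
a = ((-423)·7 − 41·(-59))/524 = -271/262; b = (315·(-59) − 41·(-423))/524 = -621/262.
At d = -2: f̂ = (-271/262)·(-2) + (-621/262)·(1) = -79/262.

f̂ = -0.3015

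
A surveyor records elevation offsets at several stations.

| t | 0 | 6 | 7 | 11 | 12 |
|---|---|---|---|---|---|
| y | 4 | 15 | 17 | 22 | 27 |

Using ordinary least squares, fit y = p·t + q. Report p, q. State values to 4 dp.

p = 1.7952, q = 4.0749

With design matrix A, AᵀA = [[350, 36]; [36, 5]] and Aᵀy = [775, 85]ᵀ.
Determinant 350·5 − 36² = 454.
p = (775·5 − 36·85)/454 = 815/454; q = (350·85 − 36·775)/454 = 925/227.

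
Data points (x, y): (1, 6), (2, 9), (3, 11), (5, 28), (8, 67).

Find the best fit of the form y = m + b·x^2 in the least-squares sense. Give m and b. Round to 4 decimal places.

m = 4.0644, b = 0.9775

Normal-equation sums: Σ1 = 5, Σx^2 = 103, Σx^2·x^2 = 4819.
Right-hand side: Σy = 121, Σx^2·y = 5129.
So MᵀM·[m, b]ᵀ = Mᵀy: [[5, 103]; [103, 4819]]·[m, b]ᵀ = [121, 5129]ᵀ.
Determinant 5·4819 − 103² = 13486.
m = (121·4819 − 103·5129)/13486 = 27406/6743; b = (5·5129 − 103·121)/13486 = 6591/6743.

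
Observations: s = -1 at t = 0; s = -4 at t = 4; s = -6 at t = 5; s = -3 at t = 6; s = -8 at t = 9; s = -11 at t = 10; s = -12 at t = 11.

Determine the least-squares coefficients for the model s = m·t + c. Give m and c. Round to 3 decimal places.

Forming AᵀA = [[379, 45]; [45, 7]] and Aᵀs = [-378, -45]ᵀ gives AᵀA·[m, c]ᵀ = Aᵀs.
Eliminating c: 7·(row 1) − 45·(row 2) gives 628·m = 7·(-378) − 45·(-45) = -621, so m = -621/628.
Then c = ((-45) − 45·(-621/628))/7 = -45/628.

m = -0.989, c = -0.072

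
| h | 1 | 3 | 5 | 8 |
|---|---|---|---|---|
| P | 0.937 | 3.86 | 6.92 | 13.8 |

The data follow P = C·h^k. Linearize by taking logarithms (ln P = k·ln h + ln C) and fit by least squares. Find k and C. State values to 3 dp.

k = 1.280, C = 0.932

With ln Pᵢ as the transformed response and ln hᵢ as the regressor:
Sums: Σln h = 4.7875, Σ(ln h)² = 8.1213, Σln P = 5.8447, Σln h·ln P = 10.0550.
Normal system: [[8.1213, 4.7875]; [4.7875, 4]]·[k, ln C]ᵀ = [10.0550, 5.8447]ᵀ.
Solving (det = 9.5652): k = 1.27951, ln C = -0.07024, so C = exp(-0.07024) = 0.93217.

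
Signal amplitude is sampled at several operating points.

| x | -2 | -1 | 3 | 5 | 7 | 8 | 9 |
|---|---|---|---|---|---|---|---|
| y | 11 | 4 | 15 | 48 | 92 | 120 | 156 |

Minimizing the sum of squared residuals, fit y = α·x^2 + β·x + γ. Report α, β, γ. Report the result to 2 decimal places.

Normal-equation sums: Σx^2·x^2 = 13781, Σx^2·x = 1727, Σx^2 = 233, Σx·x = 233, Σx = 29, Σ1 = 7.
For Mᵀy: Σx^2·y = 26207, Σx·y = 3267, Σy = 446.
So MᵀM·[α, β, γ]ᵀ = Mᵀy: [[13781, 1727, 233]; [1727, 233, 29]; [233, 29, 7]]·[α, β, γ]ᵀ = [26207, 3267, 446]ᵀ.
Inverting the 3×3 Gram matrix, [α, β, γ]ᵀ = [704005/349314, -358633/349314, 51458/58219]ᵀ.

α = 2.02, β = -1.03, γ = 0.88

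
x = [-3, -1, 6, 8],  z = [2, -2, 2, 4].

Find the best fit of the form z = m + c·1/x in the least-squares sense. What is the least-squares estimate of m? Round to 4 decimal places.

Forming AᵀA = [[4, -25/24]; [-25/24, 665/576]] and Aᵀz = [6, 13/6]ᵀ gives AᵀA·[m, c]ᵀ = Aᵀz.
Eliminating c: (665/576)·(row 1) − (-25/24)·(row 2) gives (2035/576)·m = (665/576)·6 − (-25/24)·(13/6) = 2645/288, so m = 1058/407.
Then c = ((13/6) − (-25/24)·(1058/407))/(665/576) = 8592/2035.

m = 2.5995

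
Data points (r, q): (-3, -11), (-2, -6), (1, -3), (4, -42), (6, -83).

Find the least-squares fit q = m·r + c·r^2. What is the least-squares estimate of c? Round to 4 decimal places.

From the data, Σr·r = 66, Σr·r^2 = 246, Σr^2·r^2 = 1650.
And Σr·q = -624, Σr^2·q = -3786.
Normal equations: [[66, 246]; [246, 1650]]·[m, c]ᵀ = [-624, -3786]ᵀ.
det = 66·1650 − 246² = 48384.
m = ((-624)·1650 − 246·(-3786))/48384 = -2729/1344; c = (66·(-3786) − 246·(-624))/48384 = -2677/1344.

c = -1.9918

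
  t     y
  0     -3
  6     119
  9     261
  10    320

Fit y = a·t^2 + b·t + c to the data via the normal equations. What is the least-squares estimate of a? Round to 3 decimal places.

a = 2.992

Forming XᵀX = [[17857, 1945, 217]; [1945, 217, 25]; [217, 25, 4]] and Xᵀy = [57425, 6263, 697]ᵀ gives XᵀX·[a, b, c]ᵀ = Xᵀy.
Row-reducing yields a = 45917/15348, b = 36727/15348, c = -3846/1279.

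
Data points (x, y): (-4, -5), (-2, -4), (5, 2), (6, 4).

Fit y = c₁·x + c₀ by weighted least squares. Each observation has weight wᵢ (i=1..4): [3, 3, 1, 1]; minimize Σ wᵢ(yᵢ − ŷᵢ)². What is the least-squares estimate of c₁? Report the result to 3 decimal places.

c₁ = 0.867

Setting ∂/∂c₁ … = 0 gives: 121·c₁ + (-7)·c₀ = 118;  (-7)·c₁ + 8·c₀ = -21.
(Σwᵢ·x·x = 121, Σwᵢ·x = -7, Σwᵢ·1 = 8, Σwᵢ·x·y = 118, Σwᵢ·y = -21.)
Eliminating c₀: 8·(row 1) − (-7)·(row 2) gives 919·c₁ = 8·118 − (-7)·(-21) = 797, so c₁ = 797/919.
Then c₀ = ((-21) − (-7)·(797/919))/8 = -1715/919.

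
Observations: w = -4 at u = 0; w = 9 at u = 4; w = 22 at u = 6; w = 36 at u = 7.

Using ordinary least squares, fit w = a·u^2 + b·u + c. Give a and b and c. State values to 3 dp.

Compute the Gram sums: Σu^2·u^2 = 3953, Σu^2·u = 623, Σu^2 = 101, Σu·u = 101, Σu = 17, Σ1 = 4.
For Mᵀw: Σu^2·w = 2700, Σu·w = 420, Σw = 63.
MᵀM·[a, b, c]ᵀ = Mᵀw becomes [[3953, 623, 101]; [623, 101, 17]; [101, 17, 4]]·[a, b, c]ᵀ = [2700, 420, 63]ᵀ.
Row-reducing yields a = 319/372, b = -29/60, c = -1193/310.

a = 0.858, b = -0.483, c = -3.848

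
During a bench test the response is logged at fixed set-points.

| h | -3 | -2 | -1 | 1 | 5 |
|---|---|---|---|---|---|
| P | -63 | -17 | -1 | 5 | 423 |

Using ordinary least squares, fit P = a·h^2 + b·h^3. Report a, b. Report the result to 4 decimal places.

a = 1.9477, b = 2.9943

Normal-equation sums: Σh^2·h^2 = 724, Σh^2·h^3 = 2850, Σh^3·h^3 = 16420.
Moment sums: Σh^2·P = 9944, Σh^3·P = 54718.
So AᵀA·[a, b]ᵀ = AᵀP: [[724, 2850]; [2850, 16420]]·[a, b]ᵀ = [9944, 54718]ᵀ.
Determinant 724·16420 − 2850² = 3765580.
a = (9944·16420 − 2850·54718)/3765580 = 52387/26897; b = (724·54718 − 2850·9944)/3765580 = 402694/134485.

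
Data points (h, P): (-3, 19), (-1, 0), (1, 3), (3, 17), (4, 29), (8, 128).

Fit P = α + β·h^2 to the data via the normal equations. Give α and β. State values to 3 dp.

MᵀM·[α, β]ᵀ = MᵀP reads: 6·α + 100·β = 196;  100·α + 4516·β = 8983.
Eliminating β: 4516·(row 1) − 100·(row 2) gives 17096·α = 4516·196 − 100·8983 = -13164, so α = -3291/4274.
Then β = (8983 − 100·(-3291/4274))/4516 = 17149/8548.

α = -0.770, β = 2.006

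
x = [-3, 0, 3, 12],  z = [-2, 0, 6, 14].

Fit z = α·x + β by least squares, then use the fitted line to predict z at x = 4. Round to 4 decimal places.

ẑ = 5.5952

Sums needed: Σx·x = 162, Σx = 12, Σ1 = 4.
Moment sums: Σx·z = 192, Σz = 18.
Normal equations: [[162, 12]; [12, 4]]·[α, β]ᵀ = [192, 18]ᵀ.
Eliminating β: 4·(row 1) − 12·(row 2) gives 504·α = 4·192 − 12·18 = 552, so α = 23/21.
Then β = (18 − 12·(23/21))/4 = 17/14.
At x = 4: ẑ = (23/21)·(4) + (17/14)·(1) = 235/42.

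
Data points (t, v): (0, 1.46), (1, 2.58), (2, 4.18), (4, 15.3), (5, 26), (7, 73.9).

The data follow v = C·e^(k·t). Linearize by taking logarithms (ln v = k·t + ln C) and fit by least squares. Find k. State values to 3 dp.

Taking logs, ln v = k·t + ln C, so regress ln v on t.
XᵀX = [[95.0000, 19.0000]; [19.0000, 6]], rhs = [61.1293, 13.0452]ᵀ  (here Σt = 19.0000, Σ(t)² = 95.0000, Σln v = 13.0452, Σt·ln v = 61.1293).
Δ = 95.0000·6 − (19.0000)² = 209.0000; k = (61.1293·6 − 19.0000·13.0452)/209.0000 = 0.56898, ln C = (95.0000·13.0452 − 19.0000·61.1293)/209.0000 = 0.37243.

k = 0.569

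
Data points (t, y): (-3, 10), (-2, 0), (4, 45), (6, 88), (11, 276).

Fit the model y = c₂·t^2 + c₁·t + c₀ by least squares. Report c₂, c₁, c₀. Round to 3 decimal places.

Normal-equation sums: Σt^2·t^2 = 16290, Σt^2·t = 1576, Σt^2 = 186, Σt·t = 186, Σt = 16, Σ1 = 5.
For Mᵀy: Σt^2·y = 37374, Σt·y = 3714, Σy = 419.
Solving the 3×3 system (Gaussian elimination) gives c₂ = 761600/376519, c₁ = 1087371/376519, c₀ = -258815/376519.

c₂ = 2.023, c₁ = 2.888, c₀ = -0.687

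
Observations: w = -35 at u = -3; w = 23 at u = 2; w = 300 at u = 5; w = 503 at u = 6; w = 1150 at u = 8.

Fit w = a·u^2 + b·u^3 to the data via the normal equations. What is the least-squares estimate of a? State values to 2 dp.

a = 2.04

Sums needed: Σu^2·u^2 = 6114, Σu^2·u^3 = 43458, Σu^3·u^3 = 325218.
For Xᵀw: Σu^2·w = 98985, Σu^3·w = 736077.
Normal equations: [[6114, 43458]; [43458, 325218]]·[a, b]ᵀ = [98985, 736077]ᵀ.
Determinant 6114·325218 − 43458² = 99785088.
a = (98985·325218 − 43458·736077)/99785088 = 2823187/1385904; b = (6114·736077 − 43458·98985)/99785088 = 2759509/1385904.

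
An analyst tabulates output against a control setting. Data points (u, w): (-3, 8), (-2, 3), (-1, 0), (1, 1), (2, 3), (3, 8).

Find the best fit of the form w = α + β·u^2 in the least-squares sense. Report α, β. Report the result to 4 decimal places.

α = -0.5714, β = 0.9439

With design matrix M, MᵀM = [[6, 28]; [28, 196]] and Mᵀw = [23, 169]ᵀ.
Δ = 6·196 − 28² = 392.
α = (23·196 − 28·169)/392 = -4/7; β = (6·169 − 28·23)/392 = 185/196.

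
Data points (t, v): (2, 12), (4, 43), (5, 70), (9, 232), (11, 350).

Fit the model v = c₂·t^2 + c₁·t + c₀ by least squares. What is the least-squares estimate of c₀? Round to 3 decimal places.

c₀ = 4.029

With design matrix X, XᵀX = [[22099, 2257, 247]; [2257, 247, 31]; [247, 31, 5]] and Xᵀv = [63628, 6484, 707]ᵀ.
Inverting the 3×3 Gram matrix, [c₂, c₁, c₀]ᵀ = [40571/13226, -30215/13226, 26641/6613]ᵀ.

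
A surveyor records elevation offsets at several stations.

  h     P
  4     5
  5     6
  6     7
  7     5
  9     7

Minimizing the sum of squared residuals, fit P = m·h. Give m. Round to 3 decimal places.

Sums needed: Σh·h = 207.
Moment sums: Σh·P = 190.
So MᵀM·[m]ᵀ = MᵀP: [[207]]·[m]ᵀ = [190]ᵀ.
m = 190/207 = 0.917874.

m = 0.918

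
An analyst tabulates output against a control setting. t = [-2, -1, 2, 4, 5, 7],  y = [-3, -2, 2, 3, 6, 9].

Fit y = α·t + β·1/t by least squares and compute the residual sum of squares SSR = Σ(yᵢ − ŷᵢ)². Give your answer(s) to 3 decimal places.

From the data, Σt·t = 99, Σt·1/t = 6, Σ1/t·1/t = 31809/19600.
Right-hand side: Σt·y = 117, Σ1/t·y = 1083/140.
XᵀX·[α, β]ᵀ = Xᵀy becomes [[99, 6]; [6, 31809/19600]]·[α, β]ᵀ = [117, 1083/140]ᵀ.
det = 99·(31809/19600) − 6² = 2443491/19600.
α = (117·(31809/19600) − 6·(1083/140))/(2443491/19600) = 312437/271499; β = (99·(1083/140) − 6·117)/(2443491/19600) = 139020/271499.
Residuals: -120113/271499, -91541/271499, -151386/271499, -470006/271499, 39005/271499, 236572/271499; SSR = 1193809/271499.

SSR = 4.397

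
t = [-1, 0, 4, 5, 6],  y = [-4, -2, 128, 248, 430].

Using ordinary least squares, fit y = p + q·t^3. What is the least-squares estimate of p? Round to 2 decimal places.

p = -1.52

AᵀA·[p, q]ᵀ = Aᵀy reads: 5·p + 404·q = 800;  404·p + 66378·q = 132076.
(Σ1 = 5, Σt^3 = 404, Σt^3·t^3 = 66378, Σy = 800, Σt^3·y = 132076.)
Eliminating q: 66378·(row 1) − 404·(row 2) gives 168674·p = 66378·800 − 404·132076 = -256304, so p = -128152/84337.
Then q = (132076 − 404·(-128152/84337))/66378 = 168590/84337.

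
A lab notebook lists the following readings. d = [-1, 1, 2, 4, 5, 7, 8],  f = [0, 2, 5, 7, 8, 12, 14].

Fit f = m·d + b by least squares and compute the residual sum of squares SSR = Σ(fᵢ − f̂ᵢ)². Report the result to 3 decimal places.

Entries of MᵀM: Σd·d = 160, Σd = 26, Σ1 = 7.
Moment sums: Σd·f = 276, Σf = 48.
So MᵀM·[m, b]ᵀ = Mᵀf: [[160, 26]; [26, 7]]·[m, b]ᵀ = [276, 48]ᵀ.
Δ = 160·7 − 26² = 444.
m = (276·7 − 26·48)/444 = 57/37; b = (160·48 − 26·276)/444 = 42/37.
Residuals: 15/37, -25/37, 29/37, -11/37, -31/37, 3/37, 20/37; SSR = 86/37.

SSR = 2.324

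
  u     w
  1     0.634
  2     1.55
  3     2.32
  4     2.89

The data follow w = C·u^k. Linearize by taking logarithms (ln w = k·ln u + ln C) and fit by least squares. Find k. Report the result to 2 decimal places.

Linearized form: ln w = k·ln u + ln C. From the 4 transformed points,
Over the data: Σln u = 3.1781, Σ(ln u)² = 3.6092, Σln w = 1.8854, Σln u·ln w = 2.6995.
Normal system: [[3.6092, 3.1781]; [3.1781, 4]]·[k, ln C]ᵀ = [2.6995, 1.8854]ᵀ.
Slope k = (n·Σln u·ln w − Σln u·Σln w)/(n·Σ(ln u)² − (Σln u)²) = (4·2.6995 − 3.1781·1.8854)/4.3368 = 1.10827; ln C = (Σln w − k·Σln u)/n = -0.40919.

k = 1.11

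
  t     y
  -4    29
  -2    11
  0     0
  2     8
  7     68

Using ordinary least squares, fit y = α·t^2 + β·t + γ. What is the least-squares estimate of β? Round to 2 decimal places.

With design matrix A, AᵀA = [[2689, 279, 73]; [279, 73, 3]; [73, 3, 5]] and Aᵀy = [3872, 354, 116]ᵀ.
Solving the 3×3 system (Gaussian elimination) gives α = 27566/18829, β = -31701/37658, γ = 87759/37658.

β = -0.84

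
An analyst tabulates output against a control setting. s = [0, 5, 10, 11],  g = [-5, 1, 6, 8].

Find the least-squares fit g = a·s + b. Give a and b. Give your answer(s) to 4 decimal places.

MᵀM·[a, b]ᵀ = Mᵀg reads: 246·a + 26·b = 153;  26·a + 4·b = 10.
Eliminating b: 4·(row 1) − 26·(row 2) gives 308·a = 4·153 − 26·10 = 352, so a = 8/7.
Then b = (10 − 26·(8/7))/4 = -69/14.

a = 1.1429, b = -4.9286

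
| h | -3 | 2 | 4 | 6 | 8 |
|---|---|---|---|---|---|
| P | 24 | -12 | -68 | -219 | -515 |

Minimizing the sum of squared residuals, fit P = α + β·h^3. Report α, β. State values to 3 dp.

With design matrix X, XᵀX = [[5, 773]; [773, 313689]] and XᵀP = [-790, -316080]ᵀ.
Δ = 5·313689 − 773² = 970916.
α = ((-790)·313689 − 773·(-316080))/970916 = -1742235/485458; β = (5·(-316080) − 773·(-790))/970916 = -484865/485458.

α = -3.589, β = -0.999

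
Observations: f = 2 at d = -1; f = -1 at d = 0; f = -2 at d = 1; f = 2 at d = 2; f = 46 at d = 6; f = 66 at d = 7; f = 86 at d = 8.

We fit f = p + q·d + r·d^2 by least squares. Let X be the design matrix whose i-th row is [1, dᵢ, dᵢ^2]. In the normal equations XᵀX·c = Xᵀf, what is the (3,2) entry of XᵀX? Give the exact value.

Row 3 ↔ basis d^2, column 2 ↔ basis d, so (XᵀX)_{3,2} = Σᵢ (d^2)·(d) = (1)·(-1) + (0)·(0) + (1)·(1) + (4)·(2) + (36)·(6) + (49)·(7) + (64)·(8) = 1079.

1079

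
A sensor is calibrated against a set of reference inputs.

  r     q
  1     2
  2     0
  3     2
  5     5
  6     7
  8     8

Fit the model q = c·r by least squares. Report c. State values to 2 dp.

c = 1.00

The normal system MᵀM·[c]ᵀ = Mᵀq is [[139]]·[c]ᵀ = [139]ᵀ.
Hence c = 139 / 139 ≈ 1.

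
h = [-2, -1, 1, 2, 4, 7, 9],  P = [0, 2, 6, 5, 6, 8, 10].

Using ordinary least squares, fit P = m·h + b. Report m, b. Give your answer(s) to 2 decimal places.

MᵀM·[m, b]ᵀ = MᵀP reads: 156·m + 20·b = 184;  20·m + 7·b = 37.
(Σh·h = 156, Σh = 20, Σ1 = 7, Σh·P = 184, ΣP = 37.)
Δ = 156·7 − 20² = 692.
m = (184·7 − 20·37)/692 = 137/173; b = (156·37 − 20·184)/692 = 523/173.

m = 0.79, b = 3.02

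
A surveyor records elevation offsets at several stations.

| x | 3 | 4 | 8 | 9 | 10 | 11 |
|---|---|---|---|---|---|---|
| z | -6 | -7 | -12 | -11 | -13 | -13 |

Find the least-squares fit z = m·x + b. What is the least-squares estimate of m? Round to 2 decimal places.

The normal equations are: 391·m + 45·b = -514;  45·m + 6·b = -62.
det = 391·6 − 45² = 321.
m = ((-514)·6 − 45·(-62))/321 = -98/107; b = (391·(-62) − 45·(-514))/321 = -1112/321.

m = -0.92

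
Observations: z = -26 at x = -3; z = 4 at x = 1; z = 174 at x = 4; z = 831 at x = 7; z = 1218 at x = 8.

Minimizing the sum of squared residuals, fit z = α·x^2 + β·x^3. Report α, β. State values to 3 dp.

The normal system AᵀA·[α, β]ᵀ = Aᵀz is [[6835, 50357]; [50357, 384619]]·[α, β]ᵀ = [121225, 920491]ᵀ.
Eliminating β: 384619·(row 1) − 50357·(row 2) gives 93043416·α = 384619·121225 − 50357·920491 = 272272988, so α = 68068247/23260854.
Then β = (920491 − 50357·(68068247/23260854))/384619 = 46757165/23260854.

α = 2.926, β = 2.010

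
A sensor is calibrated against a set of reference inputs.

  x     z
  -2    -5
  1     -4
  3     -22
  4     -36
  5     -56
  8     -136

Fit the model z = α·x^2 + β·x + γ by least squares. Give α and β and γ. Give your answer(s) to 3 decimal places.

α = -1.949, β = -1.379, γ = -0.149

With design matrix M, MᵀM = [[5075, 721, 119]; [721, 119, 19]; [119, 19, 6]] and Mᵀz = [-10902, -1572, -259]ᵀ.
Row-reducing yields α = -20107/10318, β = -2033/1474, γ = -10/67.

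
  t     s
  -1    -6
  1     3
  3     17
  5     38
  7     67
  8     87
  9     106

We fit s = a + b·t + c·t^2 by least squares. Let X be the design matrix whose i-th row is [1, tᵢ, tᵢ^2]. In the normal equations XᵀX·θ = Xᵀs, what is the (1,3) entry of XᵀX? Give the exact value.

Row 1 ↔ basis 1, column 3 ↔ basis t^2, so (XᵀX)_{1,3} = Σᵢ t^2 = (1)·(1) + (1)·(1) + (1)·(9) + (1)·(25) + (1)·(49) + (1)·(64) + (1)·(81) = 230.

230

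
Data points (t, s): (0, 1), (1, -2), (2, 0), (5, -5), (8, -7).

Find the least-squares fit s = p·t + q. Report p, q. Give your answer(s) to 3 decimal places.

p = -0.967, q = 0.495

From the data, Σt·t = 94, Σt = 16, Σ1 = 5.
And Σt·s = -83, Σs = -13.
So XᵀX·[p, q]ᵀ = Xᵀs: [[94, 16]; [16, 5]]·[p, q]ᵀ = [-83, -13]ᵀ.
Eliminating q: 5·(row 1) − 16·(row 2) gives 214·p = 5·(-83) − 16·(-13) = -207, so p = -207/214.
Then q = ((-13) − 16·(-207/214))/5 = 53/107.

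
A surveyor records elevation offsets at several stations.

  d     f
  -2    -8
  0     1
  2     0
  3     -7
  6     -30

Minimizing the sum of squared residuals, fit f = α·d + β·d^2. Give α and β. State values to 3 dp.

Normal-equation sums: Σd·d = 53, Σd·d^2 = 243, Σd^2·d^2 = 1409.
Right-hand side: Σd·f = -185, Σd^2·f = -1175.
det = 53·1409 − 243² = 15628.
α = ((-185)·1409 − 243·(-1175))/15628 = 6215/3907; β = (53·(-1175) − 243·(-185))/15628 = -4330/3907.

α = 1.591, β = -1.108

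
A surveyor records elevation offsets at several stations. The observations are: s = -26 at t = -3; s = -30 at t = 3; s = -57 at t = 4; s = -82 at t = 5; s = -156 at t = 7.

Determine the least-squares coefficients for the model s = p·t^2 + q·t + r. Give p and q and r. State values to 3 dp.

Sums needed: Σt^2·t^2 = 3444, Σt^2·t = 532, Σt^2 = 108, Σt·t = 108, Σt = 16, Σ1 = 5.
For Xᵀs: Σt^2·s = -11110, Σt·s = -1742, Σs = -351.
XᵀX·[p, q, r]ᵀ = Xᵀs becomes [[3444, 532, 108]; [532, 108, 16]; [108, 16, 5]]·[p, q, r]ᵀ = [-11110, -1742, -351]ᵀ.
Solving the 3×3 system (Gaussian elimination) gives p = -13292/4433, q = -9349/8866, r = -9131/4433.

p = -2.998, q = -1.054, r = -2.060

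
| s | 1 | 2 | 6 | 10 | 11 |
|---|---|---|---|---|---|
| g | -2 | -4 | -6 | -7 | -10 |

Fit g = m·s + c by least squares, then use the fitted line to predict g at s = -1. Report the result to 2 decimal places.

Setting ∂/∂m … = 0 gives: 262·m + 30·c = -226;  30·m + 5·c = -29.
det = 262·5 − 30² = 410.
m = ((-226)·5 − 30·(-29))/410 = -26/41; c = (262·(-29) − 30·(-226))/410 = -409/205.
At s = -1: ĝ = (-26/41)·(-1) + (-409/205)·(1) = -279/205.

ĝ = -1.36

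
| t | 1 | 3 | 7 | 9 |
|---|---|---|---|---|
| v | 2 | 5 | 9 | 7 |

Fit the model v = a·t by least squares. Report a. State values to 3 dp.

Compute the Gram sums: Σt·t = 140.
And Σt·v = 143.
Hence a = 143 / 140 ≈ 1.02143.

a = 1.021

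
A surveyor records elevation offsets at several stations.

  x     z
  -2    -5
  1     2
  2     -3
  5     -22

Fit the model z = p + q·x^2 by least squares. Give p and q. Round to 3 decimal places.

Forming MᵀM = [[4, 34]; [34, 658]] and Mᵀz = [-28, -580]ᵀ gives MᵀM·[p, q]ᵀ = Mᵀz.
Eliminating q: 658·(row 1) − 34·(row 2) gives 1476·p = 658·(-28) − 34·(-580) = 1296, so p = 36/41.
Then q = ((-580) − 34·(36/41))/658 = -38/41.

p = 0.878, q = -0.927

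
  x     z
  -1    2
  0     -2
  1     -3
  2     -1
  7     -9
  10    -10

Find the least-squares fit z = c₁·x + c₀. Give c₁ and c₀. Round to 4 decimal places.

Setting ∂/∂c₁ … = 0 gives: 155·c₁ + 19·c₀ = -170;  19·c₁ + 6·c₀ = -23.
det = 155·6 − 19² = 569.
c₁ = ((-170)·6 − 19·(-23))/569 = -583/569; c₀ = (155·(-23) − 19·(-170))/569 = -335/569.

c₁ = -1.0246, c₀ = -0.5888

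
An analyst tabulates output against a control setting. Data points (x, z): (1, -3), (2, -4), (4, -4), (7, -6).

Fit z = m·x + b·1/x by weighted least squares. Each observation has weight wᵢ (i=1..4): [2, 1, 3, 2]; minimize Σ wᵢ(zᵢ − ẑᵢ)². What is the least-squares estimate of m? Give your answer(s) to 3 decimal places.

m = -0.832

Normal-equation sums: Σwᵢ·x·x = 152, Σwᵢ·x·1/x = 8, Σwᵢ·1/x·1/x = 1943/784.
Right-hand side: Σwᵢ·x·z = -146, Σwᵢ·1/x·z = -89/7.
det = 152·(1943/784) − 8² = 30645/98.
m = ((-146)·(1943/784) − 8·(-89/7))/(30645/98) = -33989/40860; b = (152·(-89/7) − 8·(-146))/(30645/98) = -24976/10215.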